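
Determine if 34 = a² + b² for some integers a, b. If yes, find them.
3² + 5² (a=3, b=5)

Factorization: 34 = 2 × 17
By Fermat: n is sum of two squares iff every prime p ≡ 3 (mod 4) appears to even power.
All primes ≡ 3 (mod 4) appear to even power.
Search a = 0, 1, 2, … for 34 - a² a perfect square: first hit at a = 3: 34 - 9 = 25 = 5².
34 = 3² + 5² = 9 + 25 ✓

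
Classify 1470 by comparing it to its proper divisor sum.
abundant

Proper divisors of 1470: sum = 1 + 2 + 3 + 5 + 6 + 7 + 10 + 14 + ... + 245 + 294 + 490 + 735 (23 divisors) = 2634
Since 2634 > 1470, 1470 is abundant.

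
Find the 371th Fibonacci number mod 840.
569

Matrix identity: Q^n = [[F_(n+1), F_n], [F_n, F_(n-1)]] with Q = [[1,1],[1,0]].
n = 371 = 101110011₂. Square-and-multiply, entries mod 840:
Q^1 = [[1,1],[1,0]]
Q^2 = (Q^1)² = [[2,1],[1,1]]
Q^5 = (Q^2)²·Q = [[8,5],[5,3]]
Q^11 = (Q^5)²·Q = [[144,89],[89,55]]
Q^23 = (Q^11)²·Q = [[168,97],[97,71]]
Q^46 = (Q^23)² = [[673,503],[503,170]]
Q^92 = (Q^46)² = [[338,669],[669,509]]
Q^185 = (Q^92)²·Q = [[328,685],[685,483]]
Q^371 = (Q^185)²·Q = [[24,569],[569,295]]
F_371 mod 840 = Q^371[0][1] = 569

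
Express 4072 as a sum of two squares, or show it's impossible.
34² + 54² (a=34, b=54)

Factorization: 4072 = 2^3 × 509
By Fermat: n is sum of two squares iff every prime p ≡ 3 (mod 4) appears to even power.
All primes ≡ 3 (mod 4) appear to even power.
Search a = 0, 1, 2, … for 4072 - a² a perfect square: first hit at a = 34: 4072 - 1156 = 2916 = 54².
4072 = 34² + 54² = 1156 + 2916 ✓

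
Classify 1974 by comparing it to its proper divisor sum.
abundant

Proper divisors of 1974: sum = 1 + 2 + 3 + 6 + 7 + 14 + 21 + 42 + 47 + 94 + 141 + 282 + 329 + 658 + 987 = 2634
Since 2634 > 1974, 1974 is abundant.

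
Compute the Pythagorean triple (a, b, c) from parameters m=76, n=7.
(5727, 1064, 5825)

Euclid's formula: a = m² - n², b = 2mn, c = m² + n²
m = 76, n = 7
a = 76² - 7² = 5776 - 49 = 5727
b = 2 × 76 × 7 = 1064
c = 76² + 7² = 5776 + 49 = 5825
Verification: 5727² + 1064² = 32798529 + 1132096 = 33930625 = 5825² ✓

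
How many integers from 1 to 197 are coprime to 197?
196

197 = 197
φ(n) = n × ∏(1 - 1/p) for each prime p dividing n
φ(197) = 197 × (1 - 1/197) = 196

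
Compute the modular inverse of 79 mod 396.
391

gcd(79, 396) = 1, so the inverse exists.
Extended Euclidean algorithm on (396, 79):
396 = 5 × 79 + 1  ⟹  1 = (1)·396 + (-5)·79
So (-5)·79 ≡ 1 (mod 396), i.e. 79^(-1) ≡ -5 ≡ 391 (mod 396).
Check: 79 × 391 = 30889 ≡ 1 (mod 396)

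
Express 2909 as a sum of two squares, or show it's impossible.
10² + 53² (a=10, b=53)

Factorization: 2909 = 2909
By Fermat: n is sum of two squares iff every prime p ≡ 3 (mod 4) appears to even power.
All primes ≡ 3 (mod 4) appear to even power.
Search a = 0, 1, 2, … for 2909 - a² a perfect square: first hit at a = 10: 2909 - 100 = 2809 = 53².
2909 = 10² + 53² = 100 + 2809 ✓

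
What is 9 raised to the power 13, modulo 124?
49

Repeated squaring. Binary of 13 = 1101.
9^1 ≡ 9 (mod 124); 9^2 ≡ 81 (mod 124); 9^4 ≡ 113 (mod 124); 9^8 ≡ 121 (mod 124)
9^13 = 9^1 × 9^4 × 9^8 ≡ 49 (mod 124)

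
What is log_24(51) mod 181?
129

Baby-step giant-step with step n = ⌈√181⌉ = 14.
Baby steps 24^j mod 181 (j:value) for j=0..13: 0:1, 1:24, 2:33, 3:68, 4:3, 5:72, 6:99, 7:23, 8:9, 9:35, 10:116, 11:69, 12:27, 13:105.
Giant-step multiplier: 24^(-14) ≡ 24^(180-14) = 24^166 ≡ 168 (mod 181).
Giant steps γ_i = 51·168^i mod 181: γ_0=51, γ_1=61, γ_2=112, γ_3=173, γ_4=104, γ_5=96, γ_6=19, γ_7=115, γ_8=134, γ_9=68 (in table at j=3).
x = i·n + j = 9·14 + 3 = 129.
Check: 24^129 ≡ 51 (mod 181).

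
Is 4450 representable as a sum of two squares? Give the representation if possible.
15² + 65² (a=15, b=65)

Factorization: 4450 = 2 × 5^2 × 89
By Fermat: n is sum of two squares iff every prime p ≡ 3 (mod 4) appears to even power.
All primes ≡ 3 (mod 4) appear to even power.
Search a = 0, 1, 2, … for 4450 - a² a perfect square: first hit at a = 15: 4450 - 225 = 4225 = 65².
4450 = 15² + 65² = 225 + 4225 ✓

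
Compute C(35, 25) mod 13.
0

Using Lucas' theorem:
Write n=35 and k=25 in base 13:
n in base 13: [2, 9]
k in base 13: [1, 12]
C(35,25) mod 13 = ∏ C(n_i, k_i) mod 13
Digit binomials (mod 13): C(2,1) = 2; C(9,12) = 0 (k_i > n_i)
Product: 2 × 0 = 0 ≡ 0 (mod 13)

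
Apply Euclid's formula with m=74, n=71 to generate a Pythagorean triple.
(435, 10508, 10517)

Euclid's formula: a = m² - n², b = 2mn, c = m² + n²
m = 74, n = 71
a = 74² - 71² = 5476 - 5041 = 435
b = 2 × 74 × 71 = 10508
c = 74² + 71² = 5476 + 5041 = 10517
Verification: 435² + 10508² = 189225 + 110418064 = 110607289 = 10517² ✓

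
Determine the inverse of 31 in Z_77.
5

gcd(31, 77) = 1, so the inverse exists.
Extended Euclidean algorithm on (77, 31):
77 = 2 × 31 + 15  ⟹  15 = (1)·77 + (-2)·31
31 = 2 × 15 + 1  ⟹  1 = (-2)·77 + (5)·31
So (5)·31 ≡ 1 (mod 77), i.e. 31^(-1) ≡ 5 (mod 77).
Check: 31 × 5 = 155 ≡ 1 (mod 77)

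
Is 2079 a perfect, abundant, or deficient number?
deficient

Proper divisors of 2079: sum = 1 + 3 + 7 + 9 + 11 + 21 + 27 + 33 + 63 + 77 + 99 + 189 + 231 + 297 + 693 = 1761
Since 1761 < 2079, 2079 is deficient.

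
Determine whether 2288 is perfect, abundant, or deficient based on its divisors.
abundant

Proper divisors of 2288: sum = 1 + 2 + 4 + 8 + 11 + 13 + 16 + 22 + ... + 208 + 286 + 572 + 1144 (19 divisors) = 2920
Since 2920 > 2288, 2288 is abundant.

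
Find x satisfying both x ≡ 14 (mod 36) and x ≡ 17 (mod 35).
122

Using Chinese Remainder Theorem:
M = 36 × 35 = 1260
M1 = 35, M2 = 36
y1 = 35^(-1) mod 36 = 35
y2 = 36^(-1) mod 35 = 1
x = (14×35×35 + 17×36×1) mod 1260 = 122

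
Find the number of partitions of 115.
1064144451

p(n) counts ways to write n as a sum of positive integers (order ignored).
Euler's pentagonal recurrence: p(k) = p(k-1) + p(k-2) - p(k-5) - p(k-7) + p(k-12) + p(k-15) - ... (offsets j(3j∓1)/2, signs ++--, p(0)=1, p(<0)=0).
DP table for k = 0..114: p(0)=1, p(1)=1, p(2)=2, p(3)=3, p(4)=5, p(5)=7, p(6)=11, p(7)=15, p(8)=22, p(9)=30, p(10)=42, p(11)=56, p(12)=77, p(13)=101, p(14)=135, p(15)=176, p(16)=231, p(17)=297, p(18)=385, p(19)=490, p(20)=627, p(21)=792, p(22)=1002, p(23)=1255, p(24)=1575, p(25)=1958, p(26)=2436, p(27)=3010, p(28)=3718, p(29)=4565, p(30)=5604, p(31)=6842, p(32)=8349, p(33)=10143, p(34)=12310, p(35)=14883, p(36)=17977, p(37)=21637, p(38)=26015, p(39)=31185, p(40)=37338, p(41)=44583, p(42)=53174, p(43)=63261, p(44)=75175, p(45)=89134, p(46)=105558, p(47)=124754, p(48)=147273, p(49)=173525, p(50)=204226, p(51)=239943, p(52)=281589, p(53)=329931, p(54)=386155, p(55)=451276, p(56)=526823, p(57)=614154, p(58)=715220, p(59)=831820, p(60)=966467, p(61)=1121505, p(62)=1300156, p(63)=1505499, p(64)=1741630, p(65)=2012558, p(66)=2323520, p(67)=2679689, p(68)=3087735, p(69)=3554345, p(70)=4087968, p(71)=4697205, p(72)=5392783, p(73)=6185689, p(74)=7089500, p(75)=8118264, p(76)=9289091, p(77)=10619863, p(78)=12132164, p(79)=13848650, p(80)=15796476, p(81)=18004327, p(82)=20506255, p(83)=23338469, p(84)=26543660, p(85)=30167357, p(86)=34262962, p(87)=38887673, p(88)=44108109, p(89)=49995925, p(90)=56634173, p(91)=64112359, p(92)=72533807, p(93)=82010177, p(94)=92669720, p(95)=104651419, p(96)=118114304, p(97)=133230930, p(98)=150198136, p(99)=169229875, p(100)=190569292, p(101)=214481126, p(102)=241265379, p(103)=271248950, p(104)=304801365, p(105)=342325709, p(106)=384276336, p(107)=431149389, p(108)=483502844, p(109)=541946240, p(110)=607163746, p(111)=679903203, p(112)=761002156, p(113)=851376628, p(114)=952050665.
Final step: p(115) = p(114) + p(113) - p(110) - p(108) + p(103) + p(100) - p(93) - p(89) + p(80) + p(75) - p(64) - p(58) + p(45) + p(38) - p(23) - p(15)
= 952050665 + 851376628 - 607163746 - 483502844 + 271248950 + 190569292 - 82010177 - 49995925 + 15796476 + 8118264 - 1741630 - 715220 + 89134 + 26015 - 1255 - 176
= 1064144451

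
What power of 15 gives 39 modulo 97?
73

Baby-step giant-step with step n = ⌈√97⌉ = 10.
Baby steps 15^j mod 97 (j:value) for j=0..9: 0:1, 1:15, 2:31, 3:77, 4:88, 5:59, 6:12, 7:83, 8:81, 9:51.
Giant-step multiplier: 15^(-10) ≡ 15^(96-10) = 15^86 ≡ 44 (mod 97).
Giant steps γ_i = 39·44^i mod 97: γ_0=39, γ_1=67, γ_2=38, γ_3=23, γ_4=42, γ_5=5, γ_6=26, γ_7=77 (in table at j=3).
x = i·n + j = 7·10 + 3 = 73.
Check: 15^73 ≡ 39 (mod 97).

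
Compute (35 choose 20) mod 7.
0

Using Lucas' theorem:
Write n=35 and k=20 in base 7:
n in base 7: [5, 0]
k in base 7: [2, 6]
C(35,20) mod 7 = ∏ C(n_i, k_i) mod 7
Digit binomials (mod 7): C(5,2) = 10 ≡ 3; C(0,6) = 0 (k_i > n_i)
Product: 3 × 0 = 0 ≡ 0 (mod 7)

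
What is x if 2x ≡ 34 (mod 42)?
x ≡ 17 (mod 21)

gcd(2, 42) = 2, which divides 34, so solutions exist.
Divide through by 2: x ≡ 17 (mod 21).
The coefficient of x is now 1, so x ≡ 17 (mod 21).
Check: 2 × 17 = 34 ≡ 34 (mod 42).
x ≡ 17 (mod 21), giving 2 solutions mod 42.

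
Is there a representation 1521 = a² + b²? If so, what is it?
0² + 39² (a=0, b=39)

Factorization: 1521 = 3^2 × 13^2
By Fermat: n is sum of two squares iff every prime p ≡ 3 (mod 4) appears to even power.
All primes ≡ 3 (mod 4) appear to even power.
Search a = 0, 1, 2, … for 1521 - a² a perfect square: first hit at a = 0: 1521 - 0 = 1521 = 39².
1521 = 0² + 39² = 0 + 1521 ✓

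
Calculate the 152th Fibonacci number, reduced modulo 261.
57

Matrix identity: Q^n = [[F_(n+1), F_n], [F_n, F_(n-1)]] with Q = [[1,1],[1,0]].
n = 152 = 10011000₂. Square-and-multiply, entries mod 261:
Q^1 = [[1,1],[1,0]]
Q^2 = (Q^1)² = [[2,1],[1,1]]
Q^4 = (Q^2)² = [[5,3],[3,2]]
Q^9 = (Q^4)²·Q = [[55,34],[34,21]]
Q^19 = (Q^9)²·Q = [[240,5],[5,235]]
Q^38 = (Q^19)² = [[205,26],[26,179]]
Q^76 = (Q^38)² = [[158,66],[66,92]]
Q^152 = (Q^76)² = [[88,57],[57,31]]
F_152 mod 261 = Q^152[0][1] = 57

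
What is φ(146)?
72

146 = 2 × 73
φ(n) = n × ∏(1 - 1/p) for each prime p dividing n
φ(146) = 146 × (1 - 1/2) × (1 - 1/73) = 72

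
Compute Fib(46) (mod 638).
525

Matrix identity: Q^n = [[F_(n+1), F_n], [F_n, F_(n-1)]] with Q = [[1,1],[1,0]].
n = 46 = 101110₂. Square-and-multiply, entries mod 638:
Q^1 = [[1,1],[1,0]]
Q^2 = (Q^1)² = [[2,1],[1,1]]
Q^5 = (Q^2)²·Q = [[8,5],[5,3]]
Q^11 = (Q^5)²·Q = [[144,89],[89,55]]
Q^23 = (Q^11)²·Q = [[432,585],[585,485]]
Q^46 = (Q^23)² = [[585,525],[525,60]]
F_46 mod 638 = Q^46[0][1] = 525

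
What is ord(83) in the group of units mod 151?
50

151 is prime, so ord(83) divides φ(151) = 150.
Divisors of 150: 1, 2, 3, 5, 6, 10, 15, 25, 30, 50, 75, 150.
Repeated squaring: 83^1 ≡ 83, 83^2 ≡ 94, 83^4 ≡ 78, 83^8 ≡ 44, 83^16 ≡ 124, 83^32 ≡ 125, 83^64 ≡ 72, 83^128 ≡ 50 (mod 151).
Test 83^d mod 151 for each divisor d in increasing order:
83^1 ≡ 83
83^2 ≡ 94
83^3 = 83^2·83^1 ≡ 101
83^5 = 83^4·83^1 ≡ 132
83^6 = 83^4·83^2 ≡ 84
83^10 = 83^8·83^2 ≡ 59
83^15 = 83^8·83^4·83^2·83^1 ≡ 87
83^25 = 83^16·83^8·83^1 ≡ 150
83^30 = 83^16·83^8·83^4·83^2 ≡ 19
83^50 = 83^32·83^16·83^2 ≡ 1  ← first divisor giving 1
The order is 50.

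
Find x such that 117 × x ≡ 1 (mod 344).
197

gcd(117, 344) = 1, so the inverse exists.
Extended Euclidean algorithm on (344, 117):
344 = 2 × 117 + 110  ⟹  110 = (1)·344 + (-2)·117
117 = 1 × 110 + 7  ⟹  7 = (-1)·344 + (3)·117
110 = 15 × 7 + 5  ⟹  5 = (16)·344 + (-47)·117
7 = 1 × 5 + 2  ⟹  2 = (-17)·344 + (50)·117
5 = 2 × 2 + 1  ⟹  1 = (50)·344 + (-147)·117
So (-147)·117 ≡ 1 (mod 344), i.e. 117^(-1) ≡ -147 ≡ 197 (mod 344).
Check: 117 × 197 = 23049 ≡ 1 (mod 344)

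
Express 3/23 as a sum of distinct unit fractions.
1/8 + 1/184

Greedy algorithm:
3/23: ceiling(23/3) = 8, use 1/8
1/184: ceiling(184/1) = 184, use 1/184
Result: 3/23 = 1/8 + 1/184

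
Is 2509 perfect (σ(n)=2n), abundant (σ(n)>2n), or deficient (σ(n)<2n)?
deficient

Proper divisors of 2509: sum = 1 + 13 + 193 = 207
Since 207 < 2509, 2509 is deficient.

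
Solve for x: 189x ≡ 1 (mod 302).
155

gcd(189, 302) = 1, so the inverse exists.
Extended Euclidean algorithm on (302, 189):
302 = 1 × 189 + 113  ⟹  113 = (1)·302 + (-1)·189
189 = 1 × 113 + 76  ⟹  76 = (-1)·302 + (2)·189
113 = 1 × 76 + 37  ⟹  37 = (2)·302 + (-3)·189
76 = 2 × 37 + 2  ⟹  2 = (-5)·302 + (8)·189
37 = 18 × 2 + 1  ⟹  1 = (92)·302 + (-147)·189
So (-147)·189 ≡ 1 (mod 302), i.e. 189^(-1) ≡ -147 ≡ 155 (mod 302).
Check: 189 × 155 = 29295 ≡ 1 (mod 302)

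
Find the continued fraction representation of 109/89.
[1; 4, 2, 4, 2]

Euclidean algorithm steps:
109 = 1 × 89 + 20
89 = 4 × 20 + 9
20 = 2 × 9 + 2
9 = 4 × 2 + 1
2 = 2 × 1 + 0
Continued fraction: [1; 4, 2, 4, 2]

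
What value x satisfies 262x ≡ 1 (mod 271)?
30

gcd(262, 271) = 1, so the inverse exists.
Extended Euclidean algorithm on (271, 262):
271 = 1 × 262 + 9  ⟹  9 = (1)·271 + (-1)·262
262 = 29 × 9 + 1  ⟹  1 = (-29)·271 + (30)·262
So (30)·262 ≡ 1 (mod 271), i.e. 262^(-1) ≡ 30 (mod 271).
Check: 262 × 30 = 7860 ≡ 1 (mod 271)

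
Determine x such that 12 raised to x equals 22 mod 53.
25

Baby-step giant-step with step n = ⌈√53⌉ = 8.
Baby steps 12^j mod 53 (j:value) for j=0..7: 0:1, 1:12, 2:38, 3:32, 4:13, 5:50, 6:17, 7:45.
Giant-step multiplier: 12^(-8) ≡ 12^(52-8) = 12^44 ≡ 16 (mod 53).
Giant steps γ_i = 22·16^i mod 53: γ_0=22, γ_1=34, γ_2=14, γ_3=12 (in table at j=1).
x = i·n + j = 3·8 + 1 = 25.
Check: 12^25 ≡ 22 (mod 53).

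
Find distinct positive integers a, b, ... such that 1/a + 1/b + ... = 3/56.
1/19 + 1/1064

Greedy algorithm:
3/56: ceiling(56/3) = 19, use 1/19
1/1064: ceiling(1064/1) = 1064, use 1/1064
Result: 3/56 = 1/19 + 1/1064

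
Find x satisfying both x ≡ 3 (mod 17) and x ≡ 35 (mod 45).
530

Using Chinese Remainder Theorem:
M = 17 × 45 = 765
M1 = 45, M2 = 17
y1 = 45^(-1) mod 17 = 14
y2 = 17^(-1) mod 45 = 8
x = (3×45×14 + 35×17×8) mod 765 = 530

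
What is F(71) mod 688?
49

Matrix identity: Q^n = [[F_(n+1), F_n], [F_n, F_(n-1)]] with Q = [[1,1],[1,0]].
n = 71 = 1000111₂. Square-and-multiply, entries mod 688:
Q^1 = [[1,1],[1,0]]
Q^2 = (Q^1)² = [[2,1],[1,1]]
Q^4 = (Q^2)² = [[5,3],[3,2]]
Q^8 = (Q^4)² = [[34,21],[21,13]]
Q^17 = (Q^8)²·Q = [[520,221],[221,299]]
Q^35 = (Q^17)²·Q = [[64,9],[9,55]]
Q^71 = (Q^35)²·Q = [[432,49],[49,383]]
F_71 mod 688 = Q^71[0][1] = 49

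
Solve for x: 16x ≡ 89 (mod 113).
x ≡ 55 (mod 113)

gcd(16, 113) = 1, which divides 89, so solutions exist.
Find 16^(-1) mod 113 by the extended Euclidean algorithm:
113 = 7 × 16 + 1  ⟹  1 = (1)·113 + (-7)·16
So (-7)·16 ≡ 1 (mod 113), i.e. 16^(-1) ≡ -7 ≡ 106 (mod 113).
x ≡ 106 × 89 = 9434 ≡ 55 (mod 113).
Check: 16 × 55 = 880 ≡ 89 (mod 113).
Unique solution: x ≡ 55 (mod 113)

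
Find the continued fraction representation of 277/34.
[8; 6, 1, 4]

Euclidean algorithm steps:
277 = 8 × 34 + 5
34 = 6 × 5 + 4
5 = 1 × 4 + 1
4 = 4 × 1 + 0
Continued fraction: [8; 6, 1, 4]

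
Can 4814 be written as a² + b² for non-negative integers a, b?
Not possible

Factorization: 4814 = 2 × 29 × 83
By Fermat: n is sum of two squares iff every prime p ≡ 3 (mod 4) appears to even power.
Prime(s) ≡ 3 (mod 4) with odd exponent: [(83, 1)]
Therefore 4814 cannot be expressed as a² + b².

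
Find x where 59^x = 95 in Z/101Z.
80

Baby-step giant-step with step n = ⌈√101⌉ = 11.
Baby steps 59^j mod 101 (j:value) for j=0..10: 0:1, 1:59, 2:47, 3:46, 4:88, 5:41, 6:96, 7:8, 8:68, 9:73, 10:65.
Giant-step multiplier: 59^(-11) ≡ 59^(100-11) = 59^89 ≡ 67 (mod 101).
Giant steps γ_i = 95·67^i mod 101: γ_0=95, γ_1=2, γ_2=33, γ_3=90, γ_4=71, γ_5=10, γ_6=64, γ_7=46 (in table at j=3).
x = i·n + j = 7·11 + 3 = 80.
Check: 59^80 ≡ 95 (mod 101).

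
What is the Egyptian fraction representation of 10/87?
1/9 + 1/261

Greedy algorithm:
10/87: ceiling(87/10) = 9, use 1/9
1/261: ceiling(261/1) = 261, use 1/261
Result: 10/87 = 1/9 + 1/261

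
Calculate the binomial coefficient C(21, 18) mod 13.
4

Using Lucas' theorem:
Write n=21 and k=18 in base 13:
n in base 13: [1, 8]
k in base 13: [1, 5]
C(21,18) mod 13 = ∏ C(n_i, k_i) mod 13
Digit binomials (mod 13): C(1,1) = 1; C(8,5) = 56 ≡ 4
Product: 1 × 4 = 4 ≡ 4 (mod 13)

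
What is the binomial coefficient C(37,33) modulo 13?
5

Using Lucas' theorem:
Write n=37 and k=33 in base 13:
n in base 13: [2, 11]
k in base 13: [2, 7]
C(37,33) mod 13 = ∏ C(n_i, k_i) mod 13
Digit binomials (mod 13): C(2,2) = 1; C(11,7) = 330 ≡ 5
Product: 1 × 5 = 5 ≡ 5 (mod 13)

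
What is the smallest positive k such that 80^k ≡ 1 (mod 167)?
166

167 is prime, so ord(80) divides φ(167) = 166.
Divisors of 166: 1, 2, 83, 166.
Repeated squaring: 80^1 ≡ 80, 80^2 ≡ 54, 80^4 ≡ 77, 80^8 ≡ 84, 80^16 ≡ 42, 80^32 ≡ 94, 80^64 ≡ 152, 80^128 ≡ 58 (mod 167).
Test 80^d mod 167 for each divisor d in increasing order:
80^1 ≡ 80
80^2 ≡ 54
80^83 = 80^64·80^16·80^2·80^1 ≡ 166
80^166 = 80^128·80^32·80^4·80^2 ≡ 1  ← first divisor giving 1
The order is 166.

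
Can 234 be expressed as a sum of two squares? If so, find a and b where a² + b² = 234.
3² + 15² (a=3, b=15)

Factorization: 234 = 2 × 3^2 × 13
By Fermat: n is sum of two squares iff every prime p ≡ 3 (mod 4) appears to even power.
All primes ≡ 3 (mod 4) appear to even power.
Search a = 0, 1, 2, … for 234 - a² a perfect square: first hit at a = 3: 234 - 9 = 225 = 15².
234 = 3² + 15² = 9 + 225 ✓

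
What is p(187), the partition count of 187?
1280011042268

p(n) counts ways to write n as a sum of positive integers (order ignored).
Euler's pentagonal recurrence: p(k) = p(k-1) + p(k-2) - p(k-5) - p(k-7) + p(k-12) + p(k-15) - ... (offsets j(3j∓1)/2, signs ++--, p(0)=1, p(<0)=0).
DP table for k = 0..186: p(0)=1, p(1)=1, p(2)=2, p(3)=3, p(4)=5, p(5)=7, p(6)=11, p(7)=15, p(8)=22, p(9)=30, p(10)=42, p(11)=56, p(12)=77, p(13)=101, p(14)=135, p(15)=176, p(16)=231, p(17)=297, p(18)=385, p(19)=490, p(20)=627, p(21)=792, p(22)=1002, p(23)=1255, p(24)=1575, p(25)=1958, p(26)=2436, p(27)=3010, p(28)=3718, p(29)=4565, p(30)=5604, p(31)=6842, p(32)=8349, p(33)=10143, p(34)=12310, p(35)=14883, p(36)=17977, p(37)=21637, p(38)=26015, p(39)=31185, p(40)=37338, p(41)=44583, p(42)=53174, p(43)=63261, p(44)=75175, p(45)=89134, p(46)=105558, p(47)=124754, p(48)=147273, p(49)=173525, p(50)=204226, p(51)=239943, p(52)=281589, p(53)=329931, p(54)=386155, p(55)=451276, p(56)=526823, p(57)=614154, p(58)=715220, p(59)=831820, p(60)=966467, p(61)=1121505, p(62)=1300156, p(63)=1505499, p(64)=1741630, p(65)=2012558, p(66)=2323520, p(67)=2679689, p(68)=3087735, p(69)=3554345, p(70)=4087968, p(71)=4697205, p(72)=5392783, p(73)=6185689, p(74)=7089500, p(75)=8118264, p(76)=9289091, p(77)=10619863, p(78)=12132164, p(79)=13848650, p(80)=15796476, p(81)=18004327, p(82)=20506255, p(83)=23338469, p(84)=26543660, p(85)=30167357, p(86)=34262962, p(87)=38887673, p(88)=44108109, p(89)=49995925, p(90)=56634173, p(91)=64112359, p(92)=72533807, p(93)=82010177, p(94)=92669720, p(95)=104651419, p(96)=118114304, p(97)=133230930, p(98)=150198136, p(99)=169229875, p(100)=190569292, p(101)=214481126, p(102)=241265379, p(103)=271248950, p(104)=304801365, p(105)=342325709, p(106)=384276336, p(107)=431149389, p(108)=483502844, p(109)=541946240, p(110)=607163746, p(111)=679903203, p(112)=761002156, p(113)=851376628, p(114)=952050665, p(115)=1064144451, p(116)=1188908248, p(117)=1327710076, p(118)=1482074143, p(119)=1653668665, p(120)=1844349560, p(121)=2056148051, p(122)=2291320912, p(123)=2552338241, p(124)=2841940500, p(125)=3163127352, p(126)=3519222692, p(127)=3913864295, p(128)=4351078600, p(129)=4835271870, p(130)=5371315400, p(131)=5964539504, p(132)=6620830889, p(133)=7346629512, p(134)=8149040695, p(135)=9035836076, p(136)=10015581680, p(137)=11097645016, p(138)=12292341831, p(139)=13610949895, p(140)=15065878135, p(141)=16670689208, p(142)=18440293320, p(143)=20390982757, p(144)=22540654445, p(145)=24908858009, p(146)=27517052599, p(147)=30388671978, p(148)=33549419497, p(149)=37027355200, p(150)=40853235313, p(151)=45060624582, p(152)=49686288421, p(153)=54770336324, p(154)=60356673280, p(155)=66493182097, p(156)=73232243759, p(157)=80630964769, p(158)=88751778802, p(159)=97662728555, p(160)=107438159466, p(161)=118159068427, p(162)=129913904637, p(163)=142798995930, p(164)=156919475295, p(165)=172389800255, p(166)=189334822579, p(167)=207890420102, p(168)=228204732751, p(169)=250438925115, p(170)=274768617130, p(171)=301384802048, p(172)=330495499613, p(173)=362326859895, p(174)=397125074750, p(175)=435157697830, p(176)=476715857290, p(177)=522115831195, p(178)=571701605655, p(179)=625846753120, p(180)=684957390936, p(181)=749474411781, p(182)=819876908323, p(183)=896684817527, p(184)=980462880430, p(185)=1071823774337, p(186)=1171432692373.
Final step: p(187) = p(186) + p(185) - p(182) - p(180) + p(175) + p(172) - p(165) - p(161) + p(152) + p(147) - p(136) - p(130) + p(117) + p(110) - p(95) - p(87) + p(70) + p(61) - p(42) - p(32) + p(11) + p(0)
= 1171432692373 + 1071823774337 - 819876908323 - 684957390936 + 435157697830 + 330495499613 - 172389800255 - 118159068427 + 49686288421 + 30388671978 - 10015581680 - 5371315400 + 1327710076 + 607163746 - 104651419 - 38887673 + 4087968 + 1121505 - 53174 - 8349 + 56 + 1
= 1280011042268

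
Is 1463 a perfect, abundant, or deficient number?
deficient

Proper divisors of 1463: sum = 1 + 7 + 11 + 19 + 77 + 133 + 209 = 457
Since 457 < 1463, 1463 is deficient.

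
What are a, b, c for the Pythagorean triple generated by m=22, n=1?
(483, 44, 485)

Euclid's formula: a = m² - n², b = 2mn, c = m² + n²
m = 22, n = 1
a = 22² - 1² = 484 - 1 = 483
b = 2 × 22 × 1 = 44
c = 22² + 1² = 484 + 1 = 485
Verification: 483² + 44² = 233289 + 1936 = 235225 = 485² ✓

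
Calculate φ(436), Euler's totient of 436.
216

436 = 2^2 × 109
φ(n) = n × ∏(1 - 1/p) for each prime p dividing n
φ(436) = 436 × (1 - 1/2) × (1 - 1/109) = 216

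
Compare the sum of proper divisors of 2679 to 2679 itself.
deficient

Proper divisors of 2679: sum = 1 + 3 + 19 + 47 + 57 + 141 + 893 = 1161
Since 1161 < 2679, 2679 is deficient.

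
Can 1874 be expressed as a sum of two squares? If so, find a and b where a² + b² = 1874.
5² + 43² (a=5, b=43)

Factorization: 1874 = 2 × 937
By Fermat: n is sum of two squares iff every prime p ≡ 3 (mod 4) appears to even power.
All primes ≡ 3 (mod 4) appear to even power.
Search a = 0, 1, 2, … for 1874 - a² a perfect square: first hit at a = 5: 1874 - 25 = 1849 = 43².
1874 = 5² + 43² = 25 + 1849 ✓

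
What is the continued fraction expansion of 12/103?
[0; 8, 1, 1, 2, 2]

Euclidean algorithm steps:
12 = 0 × 103 + 12
103 = 8 × 12 + 7
12 = 1 × 7 + 5
7 = 1 × 5 + 2
5 = 2 × 2 + 1
2 = 2 × 1 + 0
Continued fraction: [0; 8, 1, 1, 2, 2]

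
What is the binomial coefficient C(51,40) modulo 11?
4

Using Lucas' theorem:
Write n=51 and k=40 in base 11:
n in base 11: [4, 7]
k in base 11: [3, 7]
C(51,40) mod 11 = ∏ C(n_i, k_i) mod 11
Digit binomials (mod 11): C(4,3) = 4; C(7,7) = 1
Product: 4 × 1 = 4 ≡ 4 (mod 11)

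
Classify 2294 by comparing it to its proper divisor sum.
deficient

Proper divisors of 2294: sum = 1 + 2 + 31 + 37 + 62 + 74 + 1147 = 1354
Since 1354 < 2294, 2294 is deficient.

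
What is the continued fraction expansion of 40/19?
[2; 9, 2]

Euclidean algorithm steps:
40 = 2 × 19 + 2
19 = 9 × 2 + 1
2 = 2 × 1 + 0
Continued fraction: [2; 9, 2]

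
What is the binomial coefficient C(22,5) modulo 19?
0

Using Lucas' theorem:
Write n=22 and k=5 in base 19:
n in base 19: [1, 3]
k in base 19: [0, 5]
C(22,5) mod 19 = ∏ C(n_i, k_i) mod 19
Digit binomials (mod 19): C(1,0) = 1; C(3,5) = 0 (k_i > n_i)
Product: 1 × 0 = 0 ≡ 0 (mod 19)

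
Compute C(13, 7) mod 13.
0

Using Lucas' theorem:
Write n=13 and k=7 in base 13:
n in base 13: [1, 0]
k in base 13: [0, 7]
C(13,7) mod 13 = ∏ C(n_i, k_i) mod 13
Digit binomials (mod 13): C(1,0) = 1; C(0,7) = 0 (k_i > n_i)
Product: 1 × 0 = 0 ≡ 0 (mod 13)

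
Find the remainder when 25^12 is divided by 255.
220

Repeated squaring. Binary of 12 = 1100.
25^1 ≡ 25 (mod 255); 25^2 ≡ 115 (mod 255); 25^4 ≡ 220 (mod 255); 25^8 ≡ 205 (mod 255)
25^12 = 25^4 × 25^8 ≡ 220 (mod 255)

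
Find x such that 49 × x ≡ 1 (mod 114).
7

gcd(49, 114) = 1, so the inverse exists.
Extended Euclidean algorithm on (114, 49):
114 = 2 × 49 + 16  ⟹  16 = (1)·114 + (-2)·49
49 = 3 × 16 + 1  ⟹  1 = (-3)·114 + (7)·49
So (7)·49 ≡ 1 (mod 114), i.e. 49^(-1) ≡ 7 (mod 114).
Check: 49 × 7 = 343 ≡ 1 (mod 114)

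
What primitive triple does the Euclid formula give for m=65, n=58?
(861, 7540, 7589)

Euclid's formula: a = m² - n², b = 2mn, c = m² + n²
m = 65, n = 58
a = 65² - 58² = 4225 - 3364 = 861
b = 2 × 65 × 58 = 7540
c = 65² + 58² = 4225 + 3364 = 7589
Verification: 861² + 7540² = 741321 + 56851600 = 57592921 = 7589² ✓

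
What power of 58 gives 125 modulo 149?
120

Baby-step giant-step with step n = ⌈√149⌉ = 13.
Baby steps 58^j mod 149 (j:value) for j=0..12: 0:1, 1:58, 2:86, 3:71, 4:95, 5:146, 6:124, 7:40, 8:85, 9:13, 10:9, 11:75, 12:29.
Giant-step multiplier: 58^(-13) ≡ 58^(148-13) = 58^135 ≡ 52 (mod 149).
Giant steps γ_i = 125·52^i mod 149: γ_0=125, γ_1=93, γ_2=68, γ_3=109, γ_4=6, γ_5=14, γ_6=132, γ_7=10, γ_8=73, γ_9=71 (in table at j=3).
x = i·n + j = 9·13 + 3 = 120.
Check: 58^120 ≡ 125 (mod 149).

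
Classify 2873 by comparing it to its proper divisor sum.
deficient

Proper divisors of 2873: sum = 1 + 13 + 17 + 169 + 221 = 421
Since 421 < 2873, 2873 is deficient.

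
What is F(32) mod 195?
159

Matrix identity: Q^n = [[F_(n+1), F_n], [F_n, F_(n-1)]] with Q = [[1,1],[1,0]].
n = 32 = 100000₂. Square-and-multiply, entries mod 195:
Q^1 = [[1,1],[1,0]]
Q^2 = (Q^1)² = [[2,1],[1,1]]
Q^4 = (Q^2)² = [[5,3],[3,2]]
Q^8 = (Q^4)² = [[34,21],[21,13]]
Q^16 = (Q^8)² = [[37,12],[12,25]]
Q^32 = (Q^16)² = [[148,159],[159,184]]
F_32 mod 195 = Q^32[0][1] = 159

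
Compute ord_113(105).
28

113 is prime, so ord(105) divides φ(113) = 112.
Divisors of 112: 1, 2, 4, 7, 8, 14, 16, 28, 56, 112.
Repeated squaring: 105^1 ≡ 105, 105^2 ≡ 64, 105^4 ≡ 28, 105^8 ≡ 106, 105^16 ≡ 49, 105^32 ≡ 28, 105^64 ≡ 106 (mod 113).
Test 105^d mod 113 for each divisor d in increasing order:
105^1 ≡ 105
105^2 ≡ 64
105^4 ≡ 28
105^7 = 105^4·105^2·105^1 ≡ 15
105^8 ≡ 106
105^14 = 105^8·105^4·105^2 ≡ 112
105^16 ≡ 49
105^28 = 105^16·105^8·105^4 ≡ 1  ← first divisor giving 1
The order is 28.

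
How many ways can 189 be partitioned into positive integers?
1527273599625

p(n) counts ways to write n as a sum of positive integers (order ignored).
Euler's pentagonal recurrence: p(k) = p(k-1) + p(k-2) - p(k-5) - p(k-7) + p(k-12) + p(k-15) - ... (offsets j(3j∓1)/2, signs ++--, p(0)=1, p(<0)=0).
DP table for k = 0..188: p(0)=1, p(1)=1, p(2)=2, p(3)=3, p(4)=5, p(5)=7, p(6)=11, p(7)=15, p(8)=22, p(9)=30, p(10)=42, p(11)=56, p(12)=77, p(13)=101, p(14)=135, p(15)=176, p(16)=231, p(17)=297, p(18)=385, p(19)=490, p(20)=627, p(21)=792, p(22)=1002, p(23)=1255, p(24)=1575, p(25)=1958, p(26)=2436, p(27)=3010, p(28)=3718, p(29)=4565, p(30)=5604, p(31)=6842, p(32)=8349, p(33)=10143, p(34)=12310, p(35)=14883, p(36)=17977, p(37)=21637, p(38)=26015, p(39)=31185, p(40)=37338, p(41)=44583, p(42)=53174, p(43)=63261, p(44)=75175, p(45)=89134, p(46)=105558, p(47)=124754, p(48)=147273, p(49)=173525, p(50)=204226, p(51)=239943, p(52)=281589, p(53)=329931, p(54)=386155, p(55)=451276, p(56)=526823, p(57)=614154, p(58)=715220, p(59)=831820, p(60)=966467, p(61)=1121505, p(62)=1300156, p(63)=1505499, p(64)=1741630, p(65)=2012558, p(66)=2323520, p(67)=2679689, p(68)=3087735, p(69)=3554345, p(70)=4087968, p(71)=4697205, p(72)=5392783, p(73)=6185689, p(74)=7089500, p(75)=8118264, p(76)=9289091, p(77)=10619863, p(78)=12132164, p(79)=13848650, p(80)=15796476, p(81)=18004327, p(82)=20506255, p(83)=23338469, p(84)=26543660, p(85)=30167357, p(86)=34262962, p(87)=38887673, p(88)=44108109, p(89)=49995925, p(90)=56634173, p(91)=64112359, p(92)=72533807, p(93)=82010177, p(94)=92669720, p(95)=104651419, p(96)=118114304, p(97)=133230930, p(98)=150198136, p(99)=169229875, p(100)=190569292, p(101)=214481126, p(102)=241265379, p(103)=271248950, p(104)=304801365, p(105)=342325709, p(106)=384276336, p(107)=431149389, p(108)=483502844, p(109)=541946240, p(110)=607163746, p(111)=679903203, p(112)=761002156, p(113)=851376628, p(114)=952050665, p(115)=1064144451, p(116)=1188908248, p(117)=1327710076, p(118)=1482074143, p(119)=1653668665, p(120)=1844349560, p(121)=2056148051, p(122)=2291320912, p(123)=2552338241, p(124)=2841940500, p(125)=3163127352, p(126)=3519222692, p(127)=3913864295, p(128)=4351078600, p(129)=4835271870, p(130)=5371315400, p(131)=5964539504, p(132)=6620830889, p(133)=7346629512, p(134)=8149040695, p(135)=9035836076, p(136)=10015581680, p(137)=11097645016, p(138)=12292341831, p(139)=13610949895, p(140)=15065878135, p(141)=16670689208, p(142)=18440293320, p(143)=20390982757, p(144)=22540654445, p(145)=24908858009, p(146)=27517052599, p(147)=30388671978, p(148)=33549419497, p(149)=37027355200, p(150)=40853235313, p(151)=45060624582, p(152)=49686288421, p(153)=54770336324, p(154)=60356673280, p(155)=66493182097, p(156)=73232243759, p(157)=80630964769, p(158)=88751778802, p(159)=97662728555, p(160)=107438159466, p(161)=118159068427, p(162)=129913904637, p(163)=142798995930, p(164)=156919475295, p(165)=172389800255, p(166)=189334822579, p(167)=207890420102, p(168)=228204732751, p(169)=250438925115, p(170)=274768617130, p(171)=301384802048, p(172)=330495499613, p(173)=362326859895, p(174)=397125074750, p(175)=435157697830, p(176)=476715857290, p(177)=522115831195, p(178)=571701605655, p(179)=625846753120, p(180)=684957390936, p(181)=749474411781, p(182)=819876908323, p(183)=896684817527, p(184)=980462880430, p(185)=1071823774337, p(186)=1171432692373, p(187)=1280011042268, p(188)=1398341745571.
Final step: p(189) = p(188) + p(187) - p(184) - p(182) + p(177) + p(174) - p(167) - p(163) + p(154) + p(149) - p(138) - p(132) + p(119) + p(112) - p(97) - p(89) + p(72) + p(63) - p(44) - p(34) + p(13) + p(2)
= 1398341745571 + 1280011042268 - 980462880430 - 819876908323 + 522115831195 + 397125074750 - 207890420102 - 142798995930 + 60356673280 + 37027355200 - 12292341831 - 6620830889 + 1653668665 + 761002156 - 133230930 - 49995925 + 5392783 + 1505499 - 75175 - 12310 + 101 + 2
= 1527273599625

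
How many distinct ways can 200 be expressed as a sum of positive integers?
3972999029388

p(n) counts ways to write n as a sum of positive integers (order ignored).
Euler's pentagonal recurrence: p(k) = p(k-1) + p(k-2) - p(k-5) - p(k-7) + p(k-12) + p(k-15) - ... (offsets j(3j∓1)/2, signs ++--, p(0)=1, p(<0)=0).
DP table for k = 0..199: p(0)=1, p(1)=1, p(2)=2, p(3)=3, p(4)=5, p(5)=7, p(6)=11, p(7)=15, p(8)=22, p(9)=30, p(10)=42, p(11)=56, p(12)=77, p(13)=101, p(14)=135, p(15)=176, p(16)=231, p(17)=297, p(18)=385, p(19)=490, p(20)=627, p(21)=792, p(22)=1002, p(23)=1255, p(24)=1575, p(25)=1958, p(26)=2436, p(27)=3010, p(28)=3718, p(29)=4565, p(30)=5604, p(31)=6842, p(32)=8349, p(33)=10143, p(34)=12310, p(35)=14883, p(36)=17977, p(37)=21637, p(38)=26015, p(39)=31185, p(40)=37338, p(41)=44583, p(42)=53174, p(43)=63261, p(44)=75175, p(45)=89134, p(46)=105558, p(47)=124754, p(48)=147273, p(49)=173525, p(50)=204226, p(51)=239943, p(52)=281589, p(53)=329931, p(54)=386155, p(55)=451276, p(56)=526823, p(57)=614154, p(58)=715220, p(59)=831820, p(60)=966467, p(61)=1121505, p(62)=1300156, p(63)=1505499, p(64)=1741630, p(65)=2012558, p(66)=2323520, p(67)=2679689, p(68)=3087735, p(69)=3554345, p(70)=4087968, p(71)=4697205, p(72)=5392783, p(73)=6185689, p(74)=7089500, p(75)=8118264, p(76)=9289091, p(77)=10619863, p(78)=12132164, p(79)=13848650, p(80)=15796476, p(81)=18004327, p(82)=20506255, p(83)=23338469, p(84)=26543660, p(85)=30167357, p(86)=34262962, p(87)=38887673, p(88)=44108109, p(89)=49995925, p(90)=56634173, p(91)=64112359, p(92)=72533807, p(93)=82010177, p(94)=92669720, p(95)=104651419, p(96)=118114304, p(97)=133230930, p(98)=150198136, p(99)=169229875, p(100)=190569292, p(101)=214481126, p(102)=241265379, p(103)=271248950, p(104)=304801365, p(105)=342325709, p(106)=384276336, p(107)=431149389, p(108)=483502844, p(109)=541946240, p(110)=607163746, p(111)=679903203, p(112)=761002156, p(113)=851376628, p(114)=952050665, p(115)=1064144451, p(116)=1188908248, p(117)=1327710076, p(118)=1482074143, p(119)=1653668665, p(120)=1844349560, p(121)=2056148051, p(122)=2291320912, p(123)=2552338241, p(124)=2841940500, p(125)=3163127352, p(126)=3519222692, p(127)=3913864295, p(128)=4351078600, p(129)=4835271870, p(130)=5371315400, p(131)=5964539504, p(132)=6620830889, p(133)=7346629512, p(134)=8149040695, p(135)=9035836076, p(136)=10015581680, p(137)=11097645016, p(138)=12292341831, p(139)=13610949895, p(140)=15065878135, p(141)=16670689208, p(142)=18440293320, p(143)=20390982757, p(144)=22540654445, p(145)=24908858009, p(146)=27517052599, p(147)=30388671978, p(148)=33549419497, p(149)=37027355200, p(150)=40853235313, p(151)=45060624582, p(152)=49686288421, p(153)=54770336324, p(154)=60356673280, p(155)=66493182097, p(156)=73232243759, p(157)=80630964769, p(158)=88751778802, p(159)=97662728555, p(160)=107438159466, p(161)=118159068427, p(162)=129913904637, p(163)=142798995930, p(164)=156919475295, p(165)=172389800255, p(166)=189334822579, p(167)=207890420102, p(168)=228204732751, p(169)=250438925115, p(170)=274768617130, p(171)=301384802048, p(172)=330495499613, p(173)=362326859895, p(174)=397125074750, p(175)=435157697830, p(176)=476715857290, p(177)=522115831195, p(178)=571701605655, p(179)=625846753120, p(180)=684957390936, p(181)=749474411781, p(182)=819876908323, p(183)=896684817527, p(184)=980462880430, p(185)=1071823774337, p(186)=1171432692373, p(187)=1280011042268, p(188)=1398341745571, p(189)=1527273599625, p(190)=1667727404093, p(191)=1820701100652, p(192)=1987276856363, p(193)=2168627105469, p(194)=2366022741845, p(195)=2580840212973, p(196)=2814570987591, p(197)=3068829878530, p(198)=3345365983698, p(199)=3646072432125.
Final step: p(200) = p(199) + p(198) - p(195) - p(193) + p(188) + p(185) - p(178) - p(174) + p(165) + p(160) - p(149) - p(143) + p(130) + p(123) - p(108) - p(100) + p(83) + p(74) - p(55) - p(45) + p(24) + p(13)
= 3646072432125 + 3345365983698 - 2580840212973 - 2168627105469 + 1398341745571 + 1071823774337 - 571701605655 - 397125074750 + 172389800255 + 107438159466 - 37027355200 - 20390982757 + 5371315400 + 2552338241 - 483502844 - 190569292 + 23338469 + 7089500 - 451276 - 89134 + 1575 + 101
= 3972999029388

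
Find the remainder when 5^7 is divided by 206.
51

Repeated squaring. Binary of 7 = 111.
5^1 ≡ 5 (mod 206); 5^2 ≡ 25 (mod 206); 5^4 ≡ 7 (mod 206)
5^7 = 5^1 × 5^2 × 5^4 ≡ 51 (mod 206)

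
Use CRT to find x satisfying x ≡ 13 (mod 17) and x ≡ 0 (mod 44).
132

Using Chinese Remainder Theorem:
M = 17 × 44 = 748
M1 = 44, M2 = 17
y1 = 44^(-1) mod 17 = 12
y2 = 17^(-1) mod 44 = 13
x = (13×44×12 + 0×17×13) mod 748 = 132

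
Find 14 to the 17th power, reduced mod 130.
14

Repeated squaring. Binary of 17 = 10001.
14^1 ≡ 14 (mod 130); 14^2 ≡ 66 (mod 130); 14^4 ≡ 66 (mod 130); 14^8 ≡ 66 (mod 130); 14^16 ≡ 66 (mod 130)
14^17 = 14^1 × 14^16 ≡ 14 (mod 130)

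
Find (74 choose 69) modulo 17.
6

Using Lucas' theorem:
Write n=74 and k=69 in base 17:
n in base 17: [4, 6]
k in base 17: [4, 1]
C(74,69) mod 17 = ∏ C(n_i, k_i) mod 17
Digit binomials (mod 17): C(4,4) = 1; C(6,1) = 6
Product: 1 × 6 = 6 ≡ 6 (mod 17)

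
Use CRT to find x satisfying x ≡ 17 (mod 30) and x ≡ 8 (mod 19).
407

Using Chinese Remainder Theorem:
M = 30 × 19 = 570
M1 = 19, M2 = 30
y1 = 19^(-1) mod 30 = 19
y2 = 30^(-1) mod 19 = 7
x = (17×19×19 + 8×30×7) mod 570 = 407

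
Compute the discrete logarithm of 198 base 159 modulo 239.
26

Baby-step giant-step with step n = ⌈√239⌉ = 16.
Baby steps 159^j mod 239 (j:value) for j=0..15: 0:1, 1:159, 2:186, 3:177, 4:180, 5:179, 6:20, 7:73, 8:135, 9:194, 10:15, 11:234, 12:161, 13:26, 14:71, 15:56.
Giant-step multiplier: 159^(-16) ≡ 159^(238-16) = 159^222 ≡ 192 (mod 239).
Giant steps γ_i = 198·192^i mod 239: γ_0=198, γ_1=15 (in table at j=10).
x = i·n + j = 1·16 + 10 = 26.
Check: 159^26 ≡ 198 (mod 239).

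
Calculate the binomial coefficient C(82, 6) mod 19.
1

Using Lucas' theorem:
Write n=82 and k=6 in base 19:
n in base 19: [4, 6]
k in base 19: [0, 6]
C(82,6) mod 19 = ∏ C(n_i, k_i) mod 19
Digit binomials (mod 19): C(4,0) = 1; C(6,6) = 1
Product: 1 × 1 = 1 ≡ 1 (mod 19)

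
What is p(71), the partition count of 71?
4697205

p(n) counts ways to write n as a sum of positive integers (order ignored).
Euler's pentagonal recurrence: p(k) = p(k-1) + p(k-2) - p(k-5) - p(k-7) + p(k-12) + p(k-15) - ... (offsets j(3j∓1)/2, signs ++--, p(0)=1, p(<0)=0).
DP table for k = 0..70: p(0)=1, p(1)=1, p(2)=2, p(3)=3, p(4)=5, p(5)=7, p(6)=11, p(7)=15, p(8)=22, p(9)=30, p(10)=42, p(11)=56, p(12)=77, p(13)=101, p(14)=135, p(15)=176, p(16)=231, p(17)=297, p(18)=385, p(19)=490, p(20)=627, p(21)=792, p(22)=1002, p(23)=1255, p(24)=1575, p(25)=1958, p(26)=2436, p(27)=3010, p(28)=3718, p(29)=4565, p(30)=5604, p(31)=6842, p(32)=8349, p(33)=10143, p(34)=12310, p(35)=14883, p(36)=17977, p(37)=21637, p(38)=26015, p(39)=31185, p(40)=37338, p(41)=44583, p(42)=53174, p(43)=63261, p(44)=75175, p(45)=89134, p(46)=105558, p(47)=124754, p(48)=147273, p(49)=173525, p(50)=204226, p(51)=239943, p(52)=281589, p(53)=329931, p(54)=386155, p(55)=451276, p(56)=526823, p(57)=614154, p(58)=715220, p(59)=831820, p(60)=966467, p(61)=1121505, p(62)=1300156, p(63)=1505499, p(64)=1741630, p(65)=2012558, p(66)=2323520, p(67)=2679689, p(68)=3087735, p(69)=3554345, p(70)=4087968.
Final step: p(71) = p(70) + p(69) - p(66) - p(64) + p(59) + p(56) - p(49) - p(45) + p(36) + p(31) - p(20) - p(14) + p(1)
= 4087968 + 3554345 - 2323520 - 1741630 + 831820 + 526823 - 173525 - 89134 + 17977 + 6842 - 627 - 135 + 1
= 4697205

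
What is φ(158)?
78

158 = 2 × 79
φ(n) = n × ∏(1 - 1/p) for each prime p dividing n
φ(158) = 158 × (1 - 1/2) × (1 - 1/79) = 78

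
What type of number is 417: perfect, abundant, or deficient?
deficient

Proper divisors of 417: sum = 1 + 3 + 139 = 143
Since 143 < 417, 417 is deficient.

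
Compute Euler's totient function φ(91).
72

91 = 7 × 13
φ(n) = n × ∏(1 - 1/p) for each prime p dividing n
φ(91) = 91 × (1 - 1/7) × (1 - 1/13) = 72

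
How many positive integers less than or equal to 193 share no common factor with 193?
192

193 = 193
φ(n) = n × ∏(1 - 1/p) for each prime p dividing n
φ(193) = 193 × (1 - 1/193) = 192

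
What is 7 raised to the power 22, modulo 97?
53

Repeated squaring. Binary of 22 = 10110.
7^1 ≡ 7 (mod 97); 7^2 ≡ 49 (mod 97); 7^4 ≡ 73 (mod 97); 7^8 ≡ 91 (mod 97); 7^16 ≡ 36 (mod 97)
7^22 = 7^2 × 7^4 × 7^16 ≡ 53 (mod 97)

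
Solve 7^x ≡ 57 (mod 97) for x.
73

Baby-step giant-step with step n = ⌈√97⌉ = 10.
Baby steps 7^j mod 97 (j:value) for j=0..9: 0:1, 1:7, 2:49, 3:52, 4:73, 5:26, 6:85, 7:13, 8:91, 9:55.
Giant-step multiplier: 7^(-10) ≡ 7^(96-10) = 7^86 ≡ 32 (mod 97).
Giant steps γ_i = 57·32^i mod 97: γ_0=57, γ_1=78, γ_2=71, γ_3=41, γ_4=51, γ_5=80, γ_6=38, γ_7=52 (in table at j=3).
x = i·n + j = 7·10 + 3 = 73.
Check: 7^73 ≡ 57 (mod 97).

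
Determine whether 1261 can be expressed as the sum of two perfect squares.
6² + 35² (a=6, b=35)

Factorization: 1261 = 13 × 97
By Fermat: n is sum of two squares iff every prime p ≡ 3 (mod 4) appears to even power.
All primes ≡ 3 (mod 4) appear to even power.
Search a = 0, 1, 2, … for 1261 - a² a perfect square: first hit at a = 6: 1261 - 36 = 1225 = 35².
1261 = 6² + 35² = 36 + 1225 ✓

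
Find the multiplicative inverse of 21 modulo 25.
6

gcd(21, 25) = 1, so the inverse exists.
Extended Euclidean algorithm on (25, 21):
25 = 1 × 21 + 4  ⟹  4 = (1)·25 + (-1)·21
21 = 5 × 4 + 1  ⟹  1 = (-5)·25 + (6)·21
So (6)·21 ≡ 1 (mod 25), i.e. 21^(-1) ≡ 6 (mod 25).
Check: 21 × 6 = 126 ≡ 1 (mod 25)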